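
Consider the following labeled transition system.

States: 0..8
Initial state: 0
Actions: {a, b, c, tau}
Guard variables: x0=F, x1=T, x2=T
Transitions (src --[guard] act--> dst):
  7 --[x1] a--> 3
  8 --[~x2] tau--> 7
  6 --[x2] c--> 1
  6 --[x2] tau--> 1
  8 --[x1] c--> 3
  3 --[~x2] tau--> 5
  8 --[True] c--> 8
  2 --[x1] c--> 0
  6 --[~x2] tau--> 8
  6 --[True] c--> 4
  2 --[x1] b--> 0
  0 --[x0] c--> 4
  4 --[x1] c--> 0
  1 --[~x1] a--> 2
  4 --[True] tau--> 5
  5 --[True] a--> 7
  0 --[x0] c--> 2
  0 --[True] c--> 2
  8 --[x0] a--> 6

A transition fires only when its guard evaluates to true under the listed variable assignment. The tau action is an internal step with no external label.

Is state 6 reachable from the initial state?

Answer: UNREACHABLE

Working:
Guard filter leaves 12 enabled edge(s).
L0 = {0}
L1 = {2}  total {0,2}
Reachable = {0,2}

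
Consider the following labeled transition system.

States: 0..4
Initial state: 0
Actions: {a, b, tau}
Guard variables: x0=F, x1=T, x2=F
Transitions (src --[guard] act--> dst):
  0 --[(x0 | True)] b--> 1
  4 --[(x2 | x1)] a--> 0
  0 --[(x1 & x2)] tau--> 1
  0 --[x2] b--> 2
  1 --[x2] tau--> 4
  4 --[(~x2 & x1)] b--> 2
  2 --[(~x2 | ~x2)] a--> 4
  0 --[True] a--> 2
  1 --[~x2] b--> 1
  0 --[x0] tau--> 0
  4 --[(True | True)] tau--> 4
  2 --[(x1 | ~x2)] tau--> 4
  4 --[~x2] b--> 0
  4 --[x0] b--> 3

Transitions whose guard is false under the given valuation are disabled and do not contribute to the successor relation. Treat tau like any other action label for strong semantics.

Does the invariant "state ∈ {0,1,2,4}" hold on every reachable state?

Safe = {0,1,2,4}
R = {0,1,2,4}
  0: ok
  1: ok
  2: ok
  4: ok

Answer: INVARIANT HOLDS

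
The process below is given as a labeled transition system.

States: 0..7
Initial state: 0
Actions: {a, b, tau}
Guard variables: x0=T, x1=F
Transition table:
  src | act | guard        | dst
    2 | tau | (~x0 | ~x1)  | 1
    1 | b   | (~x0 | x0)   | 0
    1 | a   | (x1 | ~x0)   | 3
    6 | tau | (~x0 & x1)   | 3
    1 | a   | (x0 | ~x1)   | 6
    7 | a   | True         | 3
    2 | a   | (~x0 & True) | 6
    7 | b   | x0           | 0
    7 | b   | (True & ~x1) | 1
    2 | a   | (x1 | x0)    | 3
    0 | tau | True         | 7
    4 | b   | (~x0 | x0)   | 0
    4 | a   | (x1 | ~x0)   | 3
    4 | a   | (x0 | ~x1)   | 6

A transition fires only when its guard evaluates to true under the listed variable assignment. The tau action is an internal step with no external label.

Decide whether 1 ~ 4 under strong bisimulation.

Answer: BISIMILAR

Trace:
Bisimulation quotient by refinement:
  round 0: {{0,1,2,3,4,5,6,7}}
  round 1: {{0},{1,4,7},{2},{3,5,6}}
  round 2: {{0},{1,4},{2},{3,5,6},{7}}
stable after 3 split(s): 5 block(s)
1∈{1,4}, 4∈{1,4}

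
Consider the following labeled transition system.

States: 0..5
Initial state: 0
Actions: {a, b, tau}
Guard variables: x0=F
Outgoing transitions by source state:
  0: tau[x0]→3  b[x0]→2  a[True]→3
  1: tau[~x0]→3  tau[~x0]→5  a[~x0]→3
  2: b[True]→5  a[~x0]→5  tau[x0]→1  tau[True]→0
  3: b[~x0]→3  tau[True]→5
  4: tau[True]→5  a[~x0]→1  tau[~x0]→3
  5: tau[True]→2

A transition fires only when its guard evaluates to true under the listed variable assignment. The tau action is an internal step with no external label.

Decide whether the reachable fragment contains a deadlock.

Answer: DEADLOCK-FREE

Analysis:
Reach set: {0,2,3,5}
  0: a→3  [1 out]
  2: a→5  b→5  tau→0  [3 out]
  3: b→3  tau→5  [2 out]
  5: tau→2  [1 out]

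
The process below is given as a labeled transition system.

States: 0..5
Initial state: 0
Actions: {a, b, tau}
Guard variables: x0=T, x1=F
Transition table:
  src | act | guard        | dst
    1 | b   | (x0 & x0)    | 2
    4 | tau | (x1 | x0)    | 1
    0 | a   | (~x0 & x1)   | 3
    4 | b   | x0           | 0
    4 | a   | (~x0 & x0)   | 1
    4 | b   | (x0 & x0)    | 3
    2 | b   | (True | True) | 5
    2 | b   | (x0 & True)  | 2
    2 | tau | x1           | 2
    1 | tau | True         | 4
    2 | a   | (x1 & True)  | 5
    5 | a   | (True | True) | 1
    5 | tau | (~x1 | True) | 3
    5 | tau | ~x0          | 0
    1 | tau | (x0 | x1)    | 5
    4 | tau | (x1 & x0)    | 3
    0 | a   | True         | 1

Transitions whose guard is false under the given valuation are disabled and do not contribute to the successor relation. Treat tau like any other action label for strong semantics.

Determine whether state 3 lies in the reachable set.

Answer: REACHABLE

Analysis:
After dropping false guards: 11 live edges.
depth 0: {0}
depth 1: {1}  cumulative {0,1}
depth 2: {2,4,5}  cumulative {0,1,2,4,5}
depth 3: {3}  cumulative {0,1,2,3,4,5}
Reach set: {0,1,2,3,4,5}
witness 3: a·tau·b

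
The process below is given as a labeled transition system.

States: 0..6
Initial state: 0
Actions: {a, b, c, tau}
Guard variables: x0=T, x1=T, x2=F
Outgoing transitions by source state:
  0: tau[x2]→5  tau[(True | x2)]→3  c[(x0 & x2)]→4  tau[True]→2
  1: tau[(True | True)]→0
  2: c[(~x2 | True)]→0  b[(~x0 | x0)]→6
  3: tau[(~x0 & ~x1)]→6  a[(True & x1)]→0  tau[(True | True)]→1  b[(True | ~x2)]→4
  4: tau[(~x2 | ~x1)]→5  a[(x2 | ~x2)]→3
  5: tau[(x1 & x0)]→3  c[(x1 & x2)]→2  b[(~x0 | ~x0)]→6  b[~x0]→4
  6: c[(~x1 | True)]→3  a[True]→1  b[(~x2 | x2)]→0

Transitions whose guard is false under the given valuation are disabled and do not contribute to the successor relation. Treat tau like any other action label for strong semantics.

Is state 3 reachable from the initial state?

Guard filter leaves 14 enabled edge(s).
depth 0: {0}
depth 1: {2,3}  total {0,2,3}
depth 2: {1,4,6}  total {0,1,2,3,4,6}
depth 3: {5}  total {0,1,2,3,4,5,6}
R = {0,1,2,3,4,5,6}
Path to 3: tau

Answer: REACHABLE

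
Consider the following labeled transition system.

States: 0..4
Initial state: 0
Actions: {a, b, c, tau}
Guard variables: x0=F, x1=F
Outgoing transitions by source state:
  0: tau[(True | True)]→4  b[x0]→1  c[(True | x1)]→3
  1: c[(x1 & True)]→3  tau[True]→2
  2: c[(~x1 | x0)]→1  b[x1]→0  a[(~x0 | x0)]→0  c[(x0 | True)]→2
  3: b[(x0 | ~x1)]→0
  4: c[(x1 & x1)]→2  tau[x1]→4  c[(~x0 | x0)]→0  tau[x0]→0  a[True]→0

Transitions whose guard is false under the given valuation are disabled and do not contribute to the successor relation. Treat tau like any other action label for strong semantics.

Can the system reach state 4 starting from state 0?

After dropping false guards: 9 live edges.
L0 = {0}
L1 = {3,4}  now seen {0,3,4}
Reach set: {0,3,4}
witness 4: tau

Answer: REACHABLE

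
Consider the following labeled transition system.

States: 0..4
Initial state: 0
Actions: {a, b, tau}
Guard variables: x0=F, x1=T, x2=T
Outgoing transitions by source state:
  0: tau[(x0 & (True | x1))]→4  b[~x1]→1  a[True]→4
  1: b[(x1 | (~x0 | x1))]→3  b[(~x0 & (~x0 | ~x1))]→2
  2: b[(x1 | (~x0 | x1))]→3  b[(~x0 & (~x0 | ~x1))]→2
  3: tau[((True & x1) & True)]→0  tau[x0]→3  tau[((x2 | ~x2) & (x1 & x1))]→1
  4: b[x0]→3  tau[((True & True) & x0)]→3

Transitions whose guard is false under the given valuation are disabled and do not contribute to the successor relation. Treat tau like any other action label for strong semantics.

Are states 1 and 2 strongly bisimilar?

Compute ~ classes (split until stable):
  P[0] = {{0,1,2,3,4}}
  P[1] = {{0},{1,2},{3},{4}}
Fixed point at round 2; 4 class(es).
class of 1: {1,2}; class of 2: {1,2}

Answer: BISIMILAR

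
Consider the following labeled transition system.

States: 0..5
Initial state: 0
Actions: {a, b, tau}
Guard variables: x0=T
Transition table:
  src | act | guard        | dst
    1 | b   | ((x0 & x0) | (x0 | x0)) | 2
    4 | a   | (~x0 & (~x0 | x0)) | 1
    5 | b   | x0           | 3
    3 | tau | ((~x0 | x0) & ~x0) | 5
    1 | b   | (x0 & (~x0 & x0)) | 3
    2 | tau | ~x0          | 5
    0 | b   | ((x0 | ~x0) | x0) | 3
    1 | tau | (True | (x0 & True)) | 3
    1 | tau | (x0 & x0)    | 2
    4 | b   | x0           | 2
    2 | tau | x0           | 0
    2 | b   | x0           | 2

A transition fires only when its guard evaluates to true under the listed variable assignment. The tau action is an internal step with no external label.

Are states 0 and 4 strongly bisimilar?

Answer: NOT BISIMILAR

Working:
Compute ~ classes (split until stable):
  π0 = {{0,1,2,3,4,5}}
  π1 = {{0,4,5},{1,2},{3}}
  π2 = {{0,5},{1},{2},{3},{4}}
stable after 3 split(s): 5 block(s)
[0]={0,5}  [4]={4}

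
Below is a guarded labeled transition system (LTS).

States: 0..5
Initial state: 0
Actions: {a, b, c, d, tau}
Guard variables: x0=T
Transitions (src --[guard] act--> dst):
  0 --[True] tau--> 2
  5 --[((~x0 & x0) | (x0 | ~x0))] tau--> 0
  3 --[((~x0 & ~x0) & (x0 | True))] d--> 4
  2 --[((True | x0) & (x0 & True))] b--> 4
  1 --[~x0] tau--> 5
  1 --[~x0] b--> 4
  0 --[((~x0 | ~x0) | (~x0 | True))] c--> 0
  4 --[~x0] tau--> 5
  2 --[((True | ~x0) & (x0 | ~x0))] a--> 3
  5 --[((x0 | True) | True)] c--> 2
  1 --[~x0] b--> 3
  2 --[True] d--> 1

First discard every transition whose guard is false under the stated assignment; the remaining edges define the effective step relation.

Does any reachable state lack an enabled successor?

Answer: DEADLOCK at state 1

Analysis:
Reachable = {0,1,2,3,4}
  0: c→0  tau→2  [2 exit(s)]
  1: ∅  [deadlock]
  2: a→3  b→4  d→1  [3 exit(s)]
  3: ∅  [deadlock]
  4: ∅  [deadlock]
witness 1: tau·d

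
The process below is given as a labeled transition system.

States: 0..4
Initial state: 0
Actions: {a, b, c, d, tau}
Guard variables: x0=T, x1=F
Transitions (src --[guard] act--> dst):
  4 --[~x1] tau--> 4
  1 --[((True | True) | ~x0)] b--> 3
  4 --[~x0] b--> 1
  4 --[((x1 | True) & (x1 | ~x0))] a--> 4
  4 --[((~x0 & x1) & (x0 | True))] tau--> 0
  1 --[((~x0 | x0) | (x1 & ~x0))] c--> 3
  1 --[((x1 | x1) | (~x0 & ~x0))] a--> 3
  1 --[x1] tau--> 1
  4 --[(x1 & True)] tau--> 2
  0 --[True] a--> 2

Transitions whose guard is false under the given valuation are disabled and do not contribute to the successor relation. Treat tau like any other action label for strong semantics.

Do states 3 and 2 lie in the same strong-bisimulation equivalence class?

Answer: BISIMILAR

Working:
Bisimulation quotient by refinement:
  π0 = {{0,1,2,3,4}}
  π1 = {{0},{1},{2,3},{4}}
4 equivalence class(es) (converged in 2)
[3]={2,3}  [2]={2,3}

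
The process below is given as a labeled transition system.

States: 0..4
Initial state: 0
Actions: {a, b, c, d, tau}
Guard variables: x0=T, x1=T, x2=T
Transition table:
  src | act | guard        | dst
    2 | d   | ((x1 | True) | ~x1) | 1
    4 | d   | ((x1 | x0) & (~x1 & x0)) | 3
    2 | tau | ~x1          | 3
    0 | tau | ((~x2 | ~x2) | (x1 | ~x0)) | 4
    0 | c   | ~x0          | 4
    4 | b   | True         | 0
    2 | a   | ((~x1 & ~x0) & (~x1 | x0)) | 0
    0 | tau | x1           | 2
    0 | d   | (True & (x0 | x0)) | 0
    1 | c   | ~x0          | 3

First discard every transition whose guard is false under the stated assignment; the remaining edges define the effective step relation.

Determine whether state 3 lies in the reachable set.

Answer: UNREACHABLE

Analysis:
After dropping false guards: 5 live edges.
Layer 0: {0}
Layer 1: {2,4}  cumulative {0,2,4}
Layer 2: {1}  cumulative {0,1,2,4}
R = {0,1,2,4}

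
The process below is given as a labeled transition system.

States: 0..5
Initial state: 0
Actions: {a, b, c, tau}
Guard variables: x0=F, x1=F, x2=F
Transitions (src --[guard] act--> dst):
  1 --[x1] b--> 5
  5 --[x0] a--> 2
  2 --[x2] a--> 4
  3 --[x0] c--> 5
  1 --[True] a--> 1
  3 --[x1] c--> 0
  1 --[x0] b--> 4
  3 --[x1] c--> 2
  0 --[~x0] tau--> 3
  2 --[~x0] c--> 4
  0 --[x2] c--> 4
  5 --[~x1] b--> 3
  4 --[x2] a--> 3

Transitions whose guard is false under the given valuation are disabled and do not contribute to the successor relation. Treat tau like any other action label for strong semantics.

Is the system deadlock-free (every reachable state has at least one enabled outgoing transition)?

Answer: DEADLOCK at state 3

Analysis:
R = {0,3}
  0: tau→3  [deg 1]
  3: ∅  [STUCK]
witness 3: tau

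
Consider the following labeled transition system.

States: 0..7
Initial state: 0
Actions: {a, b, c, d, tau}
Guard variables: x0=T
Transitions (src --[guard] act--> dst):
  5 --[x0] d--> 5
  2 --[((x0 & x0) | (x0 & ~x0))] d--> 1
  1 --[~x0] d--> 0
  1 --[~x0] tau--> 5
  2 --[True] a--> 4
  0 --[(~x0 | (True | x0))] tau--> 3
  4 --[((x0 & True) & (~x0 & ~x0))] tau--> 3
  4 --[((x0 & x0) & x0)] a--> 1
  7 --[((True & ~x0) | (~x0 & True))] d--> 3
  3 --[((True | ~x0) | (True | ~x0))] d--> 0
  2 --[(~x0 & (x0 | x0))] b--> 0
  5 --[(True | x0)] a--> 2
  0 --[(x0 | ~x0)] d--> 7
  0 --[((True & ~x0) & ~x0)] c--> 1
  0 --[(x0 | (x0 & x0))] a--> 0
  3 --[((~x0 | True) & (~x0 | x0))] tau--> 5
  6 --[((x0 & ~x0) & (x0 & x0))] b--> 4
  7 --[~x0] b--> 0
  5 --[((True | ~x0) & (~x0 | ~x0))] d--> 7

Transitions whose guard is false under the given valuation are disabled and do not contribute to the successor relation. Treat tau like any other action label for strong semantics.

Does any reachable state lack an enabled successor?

Reach set: {0,1,2,3,4,5,7}
  0: a→0  d→7  tau→3  [3 out]
  1: ∅  [STUCK]
  2: a→4  d→1  [2 out]
  3: d→0  tau→5  [2 out]
  4: a→1  [1 out]
  5: a→2  d→5  [2 out]
  7: ∅  [STUCK]
trace reaching 1: tau·tau·a·d

Answer: DEADLOCK at state 1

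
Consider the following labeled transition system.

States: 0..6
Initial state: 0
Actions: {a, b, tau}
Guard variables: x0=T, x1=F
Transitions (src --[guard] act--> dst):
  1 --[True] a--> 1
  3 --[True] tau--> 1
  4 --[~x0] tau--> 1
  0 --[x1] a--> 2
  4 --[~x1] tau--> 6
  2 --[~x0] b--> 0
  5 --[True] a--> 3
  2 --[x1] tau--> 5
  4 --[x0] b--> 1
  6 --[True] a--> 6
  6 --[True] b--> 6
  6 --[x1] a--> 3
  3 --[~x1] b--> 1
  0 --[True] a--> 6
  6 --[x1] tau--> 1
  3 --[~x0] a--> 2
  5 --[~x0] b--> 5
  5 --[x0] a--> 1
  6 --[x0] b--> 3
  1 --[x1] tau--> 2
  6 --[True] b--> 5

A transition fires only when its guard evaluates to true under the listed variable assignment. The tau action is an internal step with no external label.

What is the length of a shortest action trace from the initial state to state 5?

Answer: 2

Analysis:
BFS to 5:
  Layer 0: {0}
  Layer 1: {6}
  Layer 2: {3,5}
5 enters at depth 2; path a·b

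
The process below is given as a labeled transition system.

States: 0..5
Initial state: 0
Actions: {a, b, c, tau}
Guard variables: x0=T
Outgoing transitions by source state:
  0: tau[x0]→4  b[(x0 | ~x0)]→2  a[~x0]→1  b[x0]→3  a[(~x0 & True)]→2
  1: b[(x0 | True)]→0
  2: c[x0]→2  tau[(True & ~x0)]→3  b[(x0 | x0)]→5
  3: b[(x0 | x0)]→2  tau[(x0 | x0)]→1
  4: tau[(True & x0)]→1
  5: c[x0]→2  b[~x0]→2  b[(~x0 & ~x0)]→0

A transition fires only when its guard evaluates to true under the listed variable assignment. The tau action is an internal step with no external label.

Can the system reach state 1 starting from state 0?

10 transition(s) survive guard evaluation.
depth 0: {0}
depth 1: {2,3,4}  total {0,2,3,4}
depth 2: {1,5}  total {0,1,2,3,4,5}
Reachable = {0,1,2,3,4,5}
trace reaching 1: tau·tau

Answer: REACHABLE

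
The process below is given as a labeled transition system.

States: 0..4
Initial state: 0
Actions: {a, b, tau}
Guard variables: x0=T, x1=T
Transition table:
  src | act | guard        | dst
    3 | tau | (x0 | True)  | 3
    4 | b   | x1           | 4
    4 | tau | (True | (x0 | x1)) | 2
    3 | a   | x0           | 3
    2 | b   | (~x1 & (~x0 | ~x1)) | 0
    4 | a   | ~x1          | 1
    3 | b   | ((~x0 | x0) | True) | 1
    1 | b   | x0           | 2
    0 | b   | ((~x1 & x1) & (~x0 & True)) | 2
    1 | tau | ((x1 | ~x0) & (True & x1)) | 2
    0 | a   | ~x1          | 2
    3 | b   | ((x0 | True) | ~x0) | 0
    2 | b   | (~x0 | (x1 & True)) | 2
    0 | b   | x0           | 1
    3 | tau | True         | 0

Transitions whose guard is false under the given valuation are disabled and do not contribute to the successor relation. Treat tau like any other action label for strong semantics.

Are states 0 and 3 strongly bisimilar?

Answer: NOT BISIMILAR

Trace:
Compute ~ classes (split until stable):
  P[0] = {{0,1,2,3,4}}
  P[1] = {{0,2},{1,4},{3}}
  P[2] = {{0},{1},{2},{3},{4}}
stable after 3 split(s): 5 block(s)
[0]={0}  [3]={3}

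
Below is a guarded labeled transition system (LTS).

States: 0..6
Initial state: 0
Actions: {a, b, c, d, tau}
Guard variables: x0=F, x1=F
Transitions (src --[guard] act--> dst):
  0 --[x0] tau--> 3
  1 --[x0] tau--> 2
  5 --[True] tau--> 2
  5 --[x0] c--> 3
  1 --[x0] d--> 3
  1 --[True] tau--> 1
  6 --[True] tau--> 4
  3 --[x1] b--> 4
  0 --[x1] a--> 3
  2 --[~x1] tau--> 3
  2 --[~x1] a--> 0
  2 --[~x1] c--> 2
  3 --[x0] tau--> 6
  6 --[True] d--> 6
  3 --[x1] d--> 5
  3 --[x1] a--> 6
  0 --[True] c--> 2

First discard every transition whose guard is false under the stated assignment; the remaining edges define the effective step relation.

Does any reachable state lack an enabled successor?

Reachable = {0,2,3}
  0: c→2  [1 exit(s)]
  2: a→0  c→2  tau→3  [3 exit(s)]
  3: ∅  [no exit]
Path to 3: c·tau

Answer: DEADLOCK at state 3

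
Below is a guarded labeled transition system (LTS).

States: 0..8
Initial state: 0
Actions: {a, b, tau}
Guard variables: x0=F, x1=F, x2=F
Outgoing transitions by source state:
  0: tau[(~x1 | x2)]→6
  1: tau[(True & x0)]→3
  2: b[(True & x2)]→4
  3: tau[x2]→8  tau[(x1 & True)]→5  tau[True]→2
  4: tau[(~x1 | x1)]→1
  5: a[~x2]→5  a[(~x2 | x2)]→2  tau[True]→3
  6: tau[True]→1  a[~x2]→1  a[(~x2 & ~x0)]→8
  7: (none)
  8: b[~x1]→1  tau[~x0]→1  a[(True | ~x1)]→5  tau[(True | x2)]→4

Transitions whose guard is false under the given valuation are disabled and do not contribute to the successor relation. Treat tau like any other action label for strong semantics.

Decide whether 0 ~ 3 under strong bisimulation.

Answer: NOT BISIMILAR

Working:
Refine partition for ~:
  π0 = {{0,1,2,3,4,5,6,7,8}}
  π1 = {{0,3,4},{1,2,7},{5,6},{8}}
  π2 = {{0},{1,2,7},{3,4},{5},{6},{8}}
stable after 3 split(s): 6 block(s)
0∈{0}, 3∈{3,4}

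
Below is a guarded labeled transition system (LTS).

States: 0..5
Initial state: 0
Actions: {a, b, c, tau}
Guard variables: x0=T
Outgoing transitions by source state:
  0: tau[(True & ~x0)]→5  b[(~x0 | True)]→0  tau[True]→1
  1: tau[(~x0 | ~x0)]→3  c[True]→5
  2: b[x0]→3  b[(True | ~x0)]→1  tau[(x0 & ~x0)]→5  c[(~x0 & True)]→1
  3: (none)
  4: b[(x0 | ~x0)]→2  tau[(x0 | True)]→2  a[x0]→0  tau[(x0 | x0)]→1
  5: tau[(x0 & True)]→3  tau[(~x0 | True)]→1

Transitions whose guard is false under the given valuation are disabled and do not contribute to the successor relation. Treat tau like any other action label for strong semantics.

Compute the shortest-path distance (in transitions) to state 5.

Answer: 2

Working:
Breadth-first toward 5:
  L0 = {0}
  L1 = {1}
  L2 = {5}
depth(5)=2, e.g. tau·c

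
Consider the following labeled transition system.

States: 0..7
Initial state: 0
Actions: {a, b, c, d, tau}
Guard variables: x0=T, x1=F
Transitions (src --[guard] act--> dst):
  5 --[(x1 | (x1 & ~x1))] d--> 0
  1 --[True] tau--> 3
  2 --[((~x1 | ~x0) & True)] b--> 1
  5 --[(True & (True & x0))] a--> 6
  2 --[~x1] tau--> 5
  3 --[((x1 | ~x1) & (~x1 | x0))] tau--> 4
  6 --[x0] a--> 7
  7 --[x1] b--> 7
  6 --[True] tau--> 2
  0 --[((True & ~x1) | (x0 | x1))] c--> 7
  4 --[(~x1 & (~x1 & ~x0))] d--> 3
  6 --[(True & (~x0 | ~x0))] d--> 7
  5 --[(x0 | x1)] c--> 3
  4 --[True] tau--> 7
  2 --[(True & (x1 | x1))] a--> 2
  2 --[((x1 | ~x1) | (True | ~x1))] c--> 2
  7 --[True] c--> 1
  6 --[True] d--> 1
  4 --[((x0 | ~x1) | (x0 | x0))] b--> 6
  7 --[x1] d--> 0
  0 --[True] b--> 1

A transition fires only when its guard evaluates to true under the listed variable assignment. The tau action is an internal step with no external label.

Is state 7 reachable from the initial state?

Guard filter leaves 15 enabled edge(s).
L0 = {0}
L1 = {1,7}  cumulative {0,1,7}
L2 = {3}  cumulative {0,1,3,7}
L3 = {4}  cumulative {0,1,3,4,7}
L4 = {6}  cumulative {0,1,3,4,6,7}
L5 = {2}  cumulative {0,1,2,3,4,6,7}
L6 = {5}  cumulative {0,1,2,3,4,5,6,7}
Reachable = {0,1,2,3,4,5,6,7}
trace reaching 7: c

Answer: REACHABLE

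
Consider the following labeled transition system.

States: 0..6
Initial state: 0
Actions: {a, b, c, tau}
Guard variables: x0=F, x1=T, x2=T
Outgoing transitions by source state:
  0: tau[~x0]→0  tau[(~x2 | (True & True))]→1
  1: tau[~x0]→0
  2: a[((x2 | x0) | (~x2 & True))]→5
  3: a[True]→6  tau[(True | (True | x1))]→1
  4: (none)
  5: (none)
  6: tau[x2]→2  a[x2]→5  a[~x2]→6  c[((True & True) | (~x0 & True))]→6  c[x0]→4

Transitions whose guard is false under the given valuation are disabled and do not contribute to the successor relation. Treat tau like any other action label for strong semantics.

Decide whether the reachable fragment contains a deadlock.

Answer: DEADLOCK-FREE

Analysis:
Reach set: {0,1}
  0: tau→0  tau→1  [2 exit(s)]
  1: tau→0  [1 exit(s)]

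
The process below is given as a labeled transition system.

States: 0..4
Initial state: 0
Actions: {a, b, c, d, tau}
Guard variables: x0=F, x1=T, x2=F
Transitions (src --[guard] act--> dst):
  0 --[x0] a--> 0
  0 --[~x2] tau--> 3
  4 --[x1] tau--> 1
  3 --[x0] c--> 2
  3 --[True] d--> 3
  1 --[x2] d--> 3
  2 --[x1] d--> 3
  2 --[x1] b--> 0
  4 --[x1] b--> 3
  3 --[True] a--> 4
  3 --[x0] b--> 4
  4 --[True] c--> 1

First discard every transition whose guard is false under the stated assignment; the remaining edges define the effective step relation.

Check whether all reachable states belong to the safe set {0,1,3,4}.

Answer: INVARIANT HOLDS

Analysis:
Allowed set {0,1,3,4}
R = {0,1,3,4}
  0: safe
  1: safe
  3: safe
  4: safe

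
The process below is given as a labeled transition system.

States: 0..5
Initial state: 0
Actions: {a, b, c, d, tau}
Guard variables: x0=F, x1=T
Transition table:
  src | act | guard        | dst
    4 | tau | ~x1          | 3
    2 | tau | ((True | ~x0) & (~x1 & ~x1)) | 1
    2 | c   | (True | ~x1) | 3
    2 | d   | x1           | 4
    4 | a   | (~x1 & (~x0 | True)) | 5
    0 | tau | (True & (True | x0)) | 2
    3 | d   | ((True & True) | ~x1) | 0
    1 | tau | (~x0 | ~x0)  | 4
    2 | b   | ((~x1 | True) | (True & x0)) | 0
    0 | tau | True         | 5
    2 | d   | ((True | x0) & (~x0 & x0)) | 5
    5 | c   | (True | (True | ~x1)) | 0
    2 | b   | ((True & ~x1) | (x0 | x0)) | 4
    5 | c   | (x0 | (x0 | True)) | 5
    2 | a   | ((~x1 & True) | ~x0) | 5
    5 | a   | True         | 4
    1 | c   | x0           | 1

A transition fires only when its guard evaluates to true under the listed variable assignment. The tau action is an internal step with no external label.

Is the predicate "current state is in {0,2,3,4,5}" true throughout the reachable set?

Inv-set: {0,2,3,4,5}
Reachable = {0,2,3,4,5}
  0: ok
  2: ok
  3: ok
  4: ok
  5: ok

Answer: INVARIANT HOLDS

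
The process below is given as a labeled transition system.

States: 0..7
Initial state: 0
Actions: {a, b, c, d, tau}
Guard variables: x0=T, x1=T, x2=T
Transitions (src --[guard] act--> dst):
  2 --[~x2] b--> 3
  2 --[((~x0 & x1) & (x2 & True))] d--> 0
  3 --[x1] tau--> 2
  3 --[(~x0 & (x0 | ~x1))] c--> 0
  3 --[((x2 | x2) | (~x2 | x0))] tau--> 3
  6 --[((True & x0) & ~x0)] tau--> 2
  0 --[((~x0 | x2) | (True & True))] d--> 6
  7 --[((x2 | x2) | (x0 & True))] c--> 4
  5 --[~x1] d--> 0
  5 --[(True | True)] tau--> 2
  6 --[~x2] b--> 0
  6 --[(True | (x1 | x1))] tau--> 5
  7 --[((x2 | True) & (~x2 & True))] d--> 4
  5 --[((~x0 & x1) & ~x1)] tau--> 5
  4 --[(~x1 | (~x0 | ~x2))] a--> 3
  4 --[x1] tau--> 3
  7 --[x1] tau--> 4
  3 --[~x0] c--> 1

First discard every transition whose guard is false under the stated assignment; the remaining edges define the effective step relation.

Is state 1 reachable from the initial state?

Answer: UNREACHABLE

Working:
After dropping false guards: 8 live edges.
Layer 0: {0}
Layer 1: {6}  cumulative {0,6}
Layer 2: {5}  cumulative {0,5,6}
Layer 3: {2}  cumulative {0,2,5,6}
R = {0,2,5,6}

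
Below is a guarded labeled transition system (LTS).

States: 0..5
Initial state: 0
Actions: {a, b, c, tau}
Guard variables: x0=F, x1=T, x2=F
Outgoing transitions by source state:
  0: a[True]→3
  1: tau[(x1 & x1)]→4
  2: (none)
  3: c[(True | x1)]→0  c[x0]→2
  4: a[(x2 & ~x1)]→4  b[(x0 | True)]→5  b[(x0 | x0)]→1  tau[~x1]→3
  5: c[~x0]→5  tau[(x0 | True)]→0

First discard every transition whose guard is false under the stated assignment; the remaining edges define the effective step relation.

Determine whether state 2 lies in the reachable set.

Answer: UNREACHABLE

Analysis:
Guard filter leaves 6 enabled edge(s).
L0 = {0}
L1 = {3}  now seen {0,3}
Reachable = {0,3}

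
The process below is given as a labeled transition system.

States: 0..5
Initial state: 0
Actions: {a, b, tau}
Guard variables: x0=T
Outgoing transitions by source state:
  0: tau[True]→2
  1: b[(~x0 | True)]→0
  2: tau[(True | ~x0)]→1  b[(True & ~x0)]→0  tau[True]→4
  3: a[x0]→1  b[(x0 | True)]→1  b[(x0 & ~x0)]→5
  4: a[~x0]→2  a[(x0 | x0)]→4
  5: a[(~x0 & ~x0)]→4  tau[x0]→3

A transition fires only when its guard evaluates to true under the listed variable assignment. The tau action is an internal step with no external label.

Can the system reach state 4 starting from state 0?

Answer: REACHABLE

Working:
After dropping false guards: 8 live edges.
L0 = {0}
L1 = {2}  cumulative {0,2}
L2 = {1,4}  cumulative {0,1,2,4}
Reach set: {0,1,2,4}
trace reaching 4: tau·tau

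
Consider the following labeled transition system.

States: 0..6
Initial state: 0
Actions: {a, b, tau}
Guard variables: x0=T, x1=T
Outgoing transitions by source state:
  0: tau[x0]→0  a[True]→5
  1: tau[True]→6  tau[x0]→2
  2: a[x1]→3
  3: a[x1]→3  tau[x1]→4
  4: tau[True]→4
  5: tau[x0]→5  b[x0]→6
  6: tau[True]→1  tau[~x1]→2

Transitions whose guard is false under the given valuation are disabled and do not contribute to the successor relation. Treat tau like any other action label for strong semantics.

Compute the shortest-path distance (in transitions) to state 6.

BFS to 6:
  depth 0: {0}
  depth 1: {5}
  depth 2: {6}
6 enters at depth 2; path a·b

Answer: 2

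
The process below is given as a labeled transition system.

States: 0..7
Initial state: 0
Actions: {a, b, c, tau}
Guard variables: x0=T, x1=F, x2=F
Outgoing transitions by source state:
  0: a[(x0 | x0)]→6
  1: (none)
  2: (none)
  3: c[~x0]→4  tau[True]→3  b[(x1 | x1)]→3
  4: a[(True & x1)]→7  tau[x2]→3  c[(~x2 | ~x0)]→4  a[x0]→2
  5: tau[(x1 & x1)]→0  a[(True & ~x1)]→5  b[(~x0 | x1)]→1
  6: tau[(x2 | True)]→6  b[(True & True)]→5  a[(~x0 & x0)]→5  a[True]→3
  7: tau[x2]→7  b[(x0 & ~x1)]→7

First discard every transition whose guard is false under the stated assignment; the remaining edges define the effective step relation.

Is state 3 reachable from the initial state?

9 transition(s) survive guard evaluation.
depth 0: {0}
depth 1: {6}  total {0,6}
depth 2: {3,5}  total {0,3,5,6}
Reachable = {0,3,5,6}
Path to 3: a·a

Answer: REACHABLE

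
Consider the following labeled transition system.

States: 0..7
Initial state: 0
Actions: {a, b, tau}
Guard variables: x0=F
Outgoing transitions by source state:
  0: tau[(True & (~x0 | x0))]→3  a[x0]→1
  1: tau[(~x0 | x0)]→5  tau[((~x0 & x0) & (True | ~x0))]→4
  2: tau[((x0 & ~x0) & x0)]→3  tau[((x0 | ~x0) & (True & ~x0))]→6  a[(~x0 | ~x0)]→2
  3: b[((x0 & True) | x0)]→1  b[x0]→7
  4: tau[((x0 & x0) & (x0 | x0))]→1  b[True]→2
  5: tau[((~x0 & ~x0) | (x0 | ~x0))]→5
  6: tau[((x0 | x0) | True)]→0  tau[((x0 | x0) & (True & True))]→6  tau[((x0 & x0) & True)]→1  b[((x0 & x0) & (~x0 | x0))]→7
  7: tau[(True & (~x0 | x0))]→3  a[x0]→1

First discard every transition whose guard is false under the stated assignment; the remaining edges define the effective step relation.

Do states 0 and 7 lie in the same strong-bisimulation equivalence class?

Answer: BISIMILAR

Trace:
Refine partition for ~:
  round 0: {{0,1,2,3,4,5,6,7}}
  round 1: {{0,1,5,6,7},{2},{3},{4}}
  round 2: {{0,7},{1,5,6},{2},{3},{4}}
  round 3: {{0,7},{1,5},{2},{3},{4},{6}}
6 equivalence class(es) (converged in 4)
[0]={0,7}  [7]={0,7}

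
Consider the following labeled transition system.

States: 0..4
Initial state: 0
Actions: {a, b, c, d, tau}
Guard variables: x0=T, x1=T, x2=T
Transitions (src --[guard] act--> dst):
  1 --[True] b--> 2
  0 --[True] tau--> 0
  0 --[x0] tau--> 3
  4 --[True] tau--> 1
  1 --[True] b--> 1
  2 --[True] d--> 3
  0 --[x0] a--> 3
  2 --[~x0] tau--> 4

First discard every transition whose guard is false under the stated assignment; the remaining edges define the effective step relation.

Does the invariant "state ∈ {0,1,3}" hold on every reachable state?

Inv-set: {0,1,3}
Reachable = {0,3}
  0: ok
  3: ok

Answer: INVARIANT HOLDS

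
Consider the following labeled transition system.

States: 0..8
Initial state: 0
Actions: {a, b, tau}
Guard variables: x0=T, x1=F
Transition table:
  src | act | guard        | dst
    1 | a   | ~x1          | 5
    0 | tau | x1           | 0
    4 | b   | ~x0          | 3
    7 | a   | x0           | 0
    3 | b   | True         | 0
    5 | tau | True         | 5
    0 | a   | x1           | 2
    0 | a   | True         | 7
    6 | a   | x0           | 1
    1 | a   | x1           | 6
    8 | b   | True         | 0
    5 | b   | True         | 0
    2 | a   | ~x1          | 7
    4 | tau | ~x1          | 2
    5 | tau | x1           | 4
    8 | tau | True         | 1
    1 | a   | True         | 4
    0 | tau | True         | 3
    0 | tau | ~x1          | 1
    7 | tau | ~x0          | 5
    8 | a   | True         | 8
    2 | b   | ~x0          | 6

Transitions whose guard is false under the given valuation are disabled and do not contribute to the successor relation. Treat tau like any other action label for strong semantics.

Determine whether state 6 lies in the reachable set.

Answer: UNREACHABLE

Trace:
15 transition(s) survive guard evaluation.
depth 0: {0}
depth 1: {1,3,7}  now seen {0,1,3,7}
depth 2: {4,5}  now seen {0,1,3,4,5,7}
depth 3: {2}  now seen {0,1,2,3,4,5,7}
Reach set: {0,1,2,3,4,5,7}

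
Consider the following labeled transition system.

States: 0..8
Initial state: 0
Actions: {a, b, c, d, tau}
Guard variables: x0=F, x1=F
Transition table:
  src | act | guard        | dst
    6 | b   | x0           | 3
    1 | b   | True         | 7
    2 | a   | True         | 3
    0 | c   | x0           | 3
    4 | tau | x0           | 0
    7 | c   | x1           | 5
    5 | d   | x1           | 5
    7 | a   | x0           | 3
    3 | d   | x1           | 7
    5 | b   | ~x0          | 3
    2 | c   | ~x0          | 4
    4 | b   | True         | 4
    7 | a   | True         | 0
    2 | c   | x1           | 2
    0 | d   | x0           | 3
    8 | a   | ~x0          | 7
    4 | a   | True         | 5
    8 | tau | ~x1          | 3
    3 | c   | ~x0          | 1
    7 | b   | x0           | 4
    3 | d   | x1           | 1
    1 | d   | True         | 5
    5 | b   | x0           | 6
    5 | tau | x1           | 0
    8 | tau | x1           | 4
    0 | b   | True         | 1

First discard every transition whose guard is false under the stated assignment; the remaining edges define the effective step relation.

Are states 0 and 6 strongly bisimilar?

Answer: NOT BISIMILAR

Trace:
Bisimulation quotient by refinement:
  P[0] = {{0,1,2,3,4,5,6,7,8}}
  P[1] = {{0,5},{1},{2},{3},{4},{6},{7},{8}}
  P[2] = {{0},{1},{2},{3},{4},{5},{6},{7},{8}}
stable after 3 split(s): 9 block(s)
0∈{0}, 6∈{6}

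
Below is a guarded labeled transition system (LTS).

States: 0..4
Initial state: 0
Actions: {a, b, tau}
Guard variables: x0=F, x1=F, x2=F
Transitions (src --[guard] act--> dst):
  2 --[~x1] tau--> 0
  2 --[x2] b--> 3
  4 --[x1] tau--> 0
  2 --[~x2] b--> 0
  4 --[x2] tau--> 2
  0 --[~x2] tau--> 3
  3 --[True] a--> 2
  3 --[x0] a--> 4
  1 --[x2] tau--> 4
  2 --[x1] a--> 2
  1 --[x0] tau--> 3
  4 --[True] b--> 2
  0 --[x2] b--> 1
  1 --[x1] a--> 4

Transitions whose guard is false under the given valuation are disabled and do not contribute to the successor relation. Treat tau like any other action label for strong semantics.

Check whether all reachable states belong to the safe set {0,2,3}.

Safe = {0,2,3}
Reachable = {0,2,3}
  0: ✓
  2: ✓
  3: ✓

Answer: INVARIANT HOLDS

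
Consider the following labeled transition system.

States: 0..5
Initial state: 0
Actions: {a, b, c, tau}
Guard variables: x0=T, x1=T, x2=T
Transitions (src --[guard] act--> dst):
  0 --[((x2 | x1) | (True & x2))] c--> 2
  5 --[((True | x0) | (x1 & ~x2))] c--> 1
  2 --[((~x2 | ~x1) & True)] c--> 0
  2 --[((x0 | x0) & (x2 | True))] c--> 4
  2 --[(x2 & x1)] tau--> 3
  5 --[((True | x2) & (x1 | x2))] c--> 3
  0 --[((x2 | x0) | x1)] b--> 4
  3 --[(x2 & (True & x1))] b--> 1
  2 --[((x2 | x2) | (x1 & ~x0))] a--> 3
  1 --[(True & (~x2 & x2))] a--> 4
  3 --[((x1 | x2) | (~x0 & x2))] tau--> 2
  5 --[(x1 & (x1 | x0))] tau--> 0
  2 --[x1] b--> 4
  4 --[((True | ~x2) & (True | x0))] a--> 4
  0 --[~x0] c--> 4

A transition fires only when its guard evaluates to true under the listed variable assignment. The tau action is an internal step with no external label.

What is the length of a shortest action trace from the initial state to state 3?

BFS to 3:
  depth 0: {0}
  depth 1: {2,4}
  depth 2: {3}
3 enters at depth 2; path c·a

Answer: 2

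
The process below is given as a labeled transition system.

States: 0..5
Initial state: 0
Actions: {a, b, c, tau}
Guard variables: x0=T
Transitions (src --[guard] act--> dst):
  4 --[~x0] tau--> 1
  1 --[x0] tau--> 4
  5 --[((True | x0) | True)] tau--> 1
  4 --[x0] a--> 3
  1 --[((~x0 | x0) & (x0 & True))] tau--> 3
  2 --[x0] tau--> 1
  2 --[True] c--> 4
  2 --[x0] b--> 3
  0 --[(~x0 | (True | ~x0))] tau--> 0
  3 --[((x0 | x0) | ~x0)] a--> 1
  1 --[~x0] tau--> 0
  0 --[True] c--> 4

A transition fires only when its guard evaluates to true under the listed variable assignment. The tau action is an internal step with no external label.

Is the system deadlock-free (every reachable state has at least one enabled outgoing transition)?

R = {0,1,3,4}
  0: c→4  tau→0  [2 out]
  1: tau→3  tau→4  [2 out]
  3: a→1  [1 out]
  4: a→3  [1 out]

Answer: DEADLOCK-FREE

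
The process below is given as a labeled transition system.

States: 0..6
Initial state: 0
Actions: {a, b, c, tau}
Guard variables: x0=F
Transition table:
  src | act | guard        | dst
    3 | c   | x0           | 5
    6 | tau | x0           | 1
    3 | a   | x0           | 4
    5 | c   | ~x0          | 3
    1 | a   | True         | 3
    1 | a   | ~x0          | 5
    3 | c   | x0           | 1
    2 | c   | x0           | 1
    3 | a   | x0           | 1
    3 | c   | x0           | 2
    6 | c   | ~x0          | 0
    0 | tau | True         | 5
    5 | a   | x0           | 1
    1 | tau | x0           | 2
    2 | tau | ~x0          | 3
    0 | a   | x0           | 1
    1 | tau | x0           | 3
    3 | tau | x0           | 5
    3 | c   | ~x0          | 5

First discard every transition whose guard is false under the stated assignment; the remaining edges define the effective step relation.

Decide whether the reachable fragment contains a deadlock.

Answer: DEADLOCK-FREE

Working:
Reach set: {0,3,5}
  0: tau→5  [1 out]
  3: c→5  [1 out]
  5: c→3  [1 out]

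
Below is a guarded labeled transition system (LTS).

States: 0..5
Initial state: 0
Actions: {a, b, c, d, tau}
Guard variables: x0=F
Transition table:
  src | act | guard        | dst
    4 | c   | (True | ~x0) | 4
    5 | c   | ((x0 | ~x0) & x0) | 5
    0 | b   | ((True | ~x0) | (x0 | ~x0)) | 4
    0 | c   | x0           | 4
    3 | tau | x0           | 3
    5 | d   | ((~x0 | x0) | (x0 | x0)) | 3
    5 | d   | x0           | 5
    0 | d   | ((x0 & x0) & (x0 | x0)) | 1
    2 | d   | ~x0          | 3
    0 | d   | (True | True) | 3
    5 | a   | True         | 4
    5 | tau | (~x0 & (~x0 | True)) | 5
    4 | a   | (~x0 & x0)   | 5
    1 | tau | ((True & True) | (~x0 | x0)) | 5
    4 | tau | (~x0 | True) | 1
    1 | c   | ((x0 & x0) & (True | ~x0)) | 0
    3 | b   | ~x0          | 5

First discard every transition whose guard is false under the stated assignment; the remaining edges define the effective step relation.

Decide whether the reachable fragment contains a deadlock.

Reach set: {0,1,3,4,5}
  0: b→4  d→3  [2 exit(s)]
  1: tau→5  [1 exit(s)]
  3: b→5  [1 exit(s)]
  4: c→4  tau→1  [2 exit(s)]
  5: a→4  d→3  tau→5  [3 exit(s)]

Answer: DEADLOCK-FREE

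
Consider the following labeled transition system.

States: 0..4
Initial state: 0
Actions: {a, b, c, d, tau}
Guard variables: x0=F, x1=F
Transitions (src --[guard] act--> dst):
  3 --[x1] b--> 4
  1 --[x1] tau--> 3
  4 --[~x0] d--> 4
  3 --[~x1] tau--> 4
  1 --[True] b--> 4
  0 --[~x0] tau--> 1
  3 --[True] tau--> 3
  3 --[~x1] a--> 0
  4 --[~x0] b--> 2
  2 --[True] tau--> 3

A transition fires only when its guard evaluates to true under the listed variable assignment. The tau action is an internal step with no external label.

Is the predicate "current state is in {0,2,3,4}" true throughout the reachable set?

Answer: INVARIANT VIOLATED at state 1

Trace:
Inv-set: {0,2,3,4}
R = {0,1,2,3,4}
  0: safe
  1: outside
  2: safe
  3: safe
  4: safe
witness against invariant: tau → 1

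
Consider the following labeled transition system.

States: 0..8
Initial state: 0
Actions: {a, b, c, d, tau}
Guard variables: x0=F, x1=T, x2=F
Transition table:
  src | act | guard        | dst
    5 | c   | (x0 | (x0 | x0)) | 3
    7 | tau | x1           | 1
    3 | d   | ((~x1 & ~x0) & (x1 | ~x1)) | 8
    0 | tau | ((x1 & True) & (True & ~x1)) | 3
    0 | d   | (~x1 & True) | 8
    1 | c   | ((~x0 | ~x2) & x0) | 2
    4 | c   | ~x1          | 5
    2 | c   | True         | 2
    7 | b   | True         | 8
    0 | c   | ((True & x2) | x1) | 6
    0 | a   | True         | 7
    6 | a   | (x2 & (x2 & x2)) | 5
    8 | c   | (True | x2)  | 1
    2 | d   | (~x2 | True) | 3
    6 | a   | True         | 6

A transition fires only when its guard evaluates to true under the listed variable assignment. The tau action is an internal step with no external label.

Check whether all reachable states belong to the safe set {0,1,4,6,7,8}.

Answer: INVARIANT HOLDS

Analysis:
Safe = {0,1,4,6,7,8}
Reachable = {0,1,6,7,8}
  0: safe
  1: safe
  6: safe
  7: safe
  8: safe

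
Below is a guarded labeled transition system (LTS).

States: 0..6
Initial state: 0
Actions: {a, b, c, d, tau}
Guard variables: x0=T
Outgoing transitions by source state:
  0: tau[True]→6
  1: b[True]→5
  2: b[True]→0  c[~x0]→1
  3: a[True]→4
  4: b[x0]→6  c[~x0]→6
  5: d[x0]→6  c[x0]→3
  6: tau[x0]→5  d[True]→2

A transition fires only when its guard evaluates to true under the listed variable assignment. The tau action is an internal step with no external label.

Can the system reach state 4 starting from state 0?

Answer: REACHABLE

Trace:
9 transition(s) survive guard evaluation.
depth 0: {0}
depth 1: {6}  now seen {0,6}
depth 2: {2,5}  now seen {0,2,5,6}
depth 3: {3}  now seen {0,2,3,5,6}
depth 4: {4}  now seen {0,2,3,4,5,6}
R = {0,2,3,4,5,6}
trace reaching 4: tau·tau·c·a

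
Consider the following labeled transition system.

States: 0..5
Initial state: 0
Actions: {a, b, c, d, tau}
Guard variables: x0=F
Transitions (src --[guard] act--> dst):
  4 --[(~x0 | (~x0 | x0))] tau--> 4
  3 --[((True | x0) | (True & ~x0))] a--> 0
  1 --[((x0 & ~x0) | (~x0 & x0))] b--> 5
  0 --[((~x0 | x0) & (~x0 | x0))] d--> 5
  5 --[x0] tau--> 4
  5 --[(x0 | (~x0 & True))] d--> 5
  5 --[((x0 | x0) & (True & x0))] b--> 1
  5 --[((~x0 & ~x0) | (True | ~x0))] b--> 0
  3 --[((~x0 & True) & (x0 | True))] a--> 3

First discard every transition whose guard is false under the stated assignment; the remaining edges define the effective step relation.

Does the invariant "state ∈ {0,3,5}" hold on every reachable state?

Allowed set {0,3,5}
Reach set: {0,5}
  0: ok
  5: ok

Answer: INVARIANT HOLDS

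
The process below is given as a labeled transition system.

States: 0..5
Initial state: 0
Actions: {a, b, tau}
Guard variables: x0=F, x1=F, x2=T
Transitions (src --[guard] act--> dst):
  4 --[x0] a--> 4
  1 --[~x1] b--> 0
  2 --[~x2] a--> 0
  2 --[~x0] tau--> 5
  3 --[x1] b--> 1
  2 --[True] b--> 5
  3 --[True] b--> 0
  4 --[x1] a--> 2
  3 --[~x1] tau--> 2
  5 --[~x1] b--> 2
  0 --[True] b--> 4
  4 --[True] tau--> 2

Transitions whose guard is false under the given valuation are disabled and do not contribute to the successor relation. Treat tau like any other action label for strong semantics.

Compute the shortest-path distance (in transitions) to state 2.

Answer: 2

Working:
Layered search for 2:
  L0 = {0}
  L1 = {4}
  L2 = {2}
first hit 2 at d=2 via b·tau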